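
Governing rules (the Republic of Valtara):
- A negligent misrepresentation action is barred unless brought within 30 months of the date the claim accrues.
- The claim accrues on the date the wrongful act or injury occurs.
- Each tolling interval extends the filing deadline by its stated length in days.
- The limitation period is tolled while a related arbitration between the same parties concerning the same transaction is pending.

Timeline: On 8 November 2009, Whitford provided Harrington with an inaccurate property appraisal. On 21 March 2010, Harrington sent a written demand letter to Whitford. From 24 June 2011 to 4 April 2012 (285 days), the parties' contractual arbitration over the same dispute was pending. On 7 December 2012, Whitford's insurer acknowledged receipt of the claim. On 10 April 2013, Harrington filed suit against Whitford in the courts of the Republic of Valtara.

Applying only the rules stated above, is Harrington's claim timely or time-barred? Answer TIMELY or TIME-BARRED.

The claim accrued on 8 November 2009, the date of the act.
The untolled deadline — 30 months after 8 November 2009 — is 8 May 2012.
The pending related arbitration from 24 June 2011 to 4 April 2012 tolled the period for 285 days, extending the deadline to 17 February 2013.
Nothing else in the chronology tolls or restarts the period.
Filing on 10 April 2013 missed the 17 February 2013 deadline — the action is time-barred.

TIME-BARRED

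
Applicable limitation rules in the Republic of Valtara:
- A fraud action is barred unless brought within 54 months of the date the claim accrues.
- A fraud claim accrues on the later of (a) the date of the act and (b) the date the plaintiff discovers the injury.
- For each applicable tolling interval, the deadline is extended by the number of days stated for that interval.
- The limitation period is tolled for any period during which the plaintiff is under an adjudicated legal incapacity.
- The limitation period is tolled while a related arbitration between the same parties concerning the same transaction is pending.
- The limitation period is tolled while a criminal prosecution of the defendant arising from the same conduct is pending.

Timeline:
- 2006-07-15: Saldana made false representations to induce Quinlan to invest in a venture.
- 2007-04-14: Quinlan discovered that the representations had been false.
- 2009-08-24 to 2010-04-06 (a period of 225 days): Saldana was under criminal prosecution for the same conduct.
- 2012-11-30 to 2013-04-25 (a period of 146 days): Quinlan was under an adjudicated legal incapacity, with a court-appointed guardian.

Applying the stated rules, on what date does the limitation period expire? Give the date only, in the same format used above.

Taking the later of the act (2006-07-15) and discovery (2007-04-14), the claim accrued on 2007-04-14.
Adding the 54 months base period to 2007-04-14 gives a deadline of 2011-10-14, before any tolling.
The pending criminal prosecution from 2009-08-24 to 2010-04-06 tolled the period for 225 days, extending the deadline to 2012-05-26.
The plaintiff's legal incapacity from 2012-11-30 to 2013-04-25 began after the period had already run on 2012-05-26, so it has no tolling effect.

2012-05-26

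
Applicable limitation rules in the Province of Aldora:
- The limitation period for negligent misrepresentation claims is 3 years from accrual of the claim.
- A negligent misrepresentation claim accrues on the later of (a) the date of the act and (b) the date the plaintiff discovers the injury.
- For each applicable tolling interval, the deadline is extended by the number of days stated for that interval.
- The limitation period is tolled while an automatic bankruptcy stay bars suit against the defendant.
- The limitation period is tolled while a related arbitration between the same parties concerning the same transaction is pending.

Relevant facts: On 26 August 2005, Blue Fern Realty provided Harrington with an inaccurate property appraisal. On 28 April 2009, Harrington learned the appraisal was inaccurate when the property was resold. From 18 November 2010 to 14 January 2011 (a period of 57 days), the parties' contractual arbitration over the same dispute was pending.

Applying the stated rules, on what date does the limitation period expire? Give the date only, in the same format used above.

The claim accrued on 28 April 2009 — the later of the 26 August 2005 act and the 28 April 2009 discovery.
The untolled deadline — 3 years after 28 April 2009 — is 28 April 2012.
Because the pending related arbitration ran from 18 November 2010 to 14 January 2011, the deadline is extended by 57 days to 24 June 2012.

24 June 2012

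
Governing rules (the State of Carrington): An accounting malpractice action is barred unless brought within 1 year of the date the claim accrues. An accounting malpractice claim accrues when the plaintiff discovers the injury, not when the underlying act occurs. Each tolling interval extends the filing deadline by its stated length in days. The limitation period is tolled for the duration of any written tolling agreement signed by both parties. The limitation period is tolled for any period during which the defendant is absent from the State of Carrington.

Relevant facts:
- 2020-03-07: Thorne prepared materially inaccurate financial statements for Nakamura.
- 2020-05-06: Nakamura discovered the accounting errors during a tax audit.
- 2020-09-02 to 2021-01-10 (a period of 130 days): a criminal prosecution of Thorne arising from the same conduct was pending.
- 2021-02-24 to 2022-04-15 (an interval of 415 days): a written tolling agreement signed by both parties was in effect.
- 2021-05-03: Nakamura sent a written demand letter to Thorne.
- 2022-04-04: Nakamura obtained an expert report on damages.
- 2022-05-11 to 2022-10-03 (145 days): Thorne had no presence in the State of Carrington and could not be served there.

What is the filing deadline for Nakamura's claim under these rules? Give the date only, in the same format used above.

Under the discovery rule, the claim accrued on 2020-05-06, when Nakamura discovered the injury — not on the 2020-03-07 date of the underlying act.
The untolled deadline — 1 year after 2020-05-06 — is 2021-05-06.
The written tolling agreement from 2021-02-24 to 2022-04-15 tolled the period for 415 days, extending the deadline to 2022-06-25.
The defendant's absence from the jurisdiction from 2022-05-11 to 2022-10-03 tolled the period for 145 days, extending the deadline to 2022-11-17.
No stated provision tolls the period for a criminal prosecution, so the interval from 2020-09-02 to 2021-01-10 has no effect on the deadline.
None of the other events listed affects the running of the period under the stated rules.

2022-11-17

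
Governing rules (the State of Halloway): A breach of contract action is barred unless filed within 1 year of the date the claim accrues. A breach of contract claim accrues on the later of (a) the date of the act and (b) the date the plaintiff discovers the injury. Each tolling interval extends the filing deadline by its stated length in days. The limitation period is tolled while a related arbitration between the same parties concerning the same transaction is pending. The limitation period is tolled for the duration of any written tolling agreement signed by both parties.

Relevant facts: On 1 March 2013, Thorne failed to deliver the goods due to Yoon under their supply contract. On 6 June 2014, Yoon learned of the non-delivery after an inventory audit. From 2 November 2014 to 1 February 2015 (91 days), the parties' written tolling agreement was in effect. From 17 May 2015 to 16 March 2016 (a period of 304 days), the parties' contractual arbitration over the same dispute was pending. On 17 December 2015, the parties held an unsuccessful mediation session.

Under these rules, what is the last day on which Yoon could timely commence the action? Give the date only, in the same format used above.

5 July 2016

The claim accrued on 6 June 2014 — the later of the 1 March 2013 act and the 6 June 2014 discovery.
1 year from 6 June 2014 is 6 June 2015.
The period was tolled for 91 days by the written tolling agreement (2 November 2014 to 1 February 2015), pushing the deadline to 5 September 2015.
Because the pending related arbitration ran from 17 May 2015 to 16 March 2016, the deadline is extended by 304 days to 5 July 2016.
Nothing else in the chronology tolls or restarts the period.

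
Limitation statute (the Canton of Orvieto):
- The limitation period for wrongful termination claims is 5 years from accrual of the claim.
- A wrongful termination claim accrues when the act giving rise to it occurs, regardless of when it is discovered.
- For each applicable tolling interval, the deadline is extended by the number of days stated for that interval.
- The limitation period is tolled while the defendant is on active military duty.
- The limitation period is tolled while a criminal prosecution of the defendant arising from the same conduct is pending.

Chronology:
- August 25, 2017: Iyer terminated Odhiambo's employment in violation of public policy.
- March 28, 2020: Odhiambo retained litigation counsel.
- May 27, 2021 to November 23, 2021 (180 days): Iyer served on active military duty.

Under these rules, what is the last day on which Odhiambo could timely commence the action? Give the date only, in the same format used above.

February 21, 2023

The limitation period began to run on August 25, 2017.
Adding the 5 years base period to August 25, 2017 gives a deadline of August 25, 2022, before any tolling.
The defendant's active military service from May 27, 2021 to November 23, 2021 tolled the period for 180 days, extending the deadline to February 21, 2023.
The other events in the timeline have no effect on the limitation period under the stated rules.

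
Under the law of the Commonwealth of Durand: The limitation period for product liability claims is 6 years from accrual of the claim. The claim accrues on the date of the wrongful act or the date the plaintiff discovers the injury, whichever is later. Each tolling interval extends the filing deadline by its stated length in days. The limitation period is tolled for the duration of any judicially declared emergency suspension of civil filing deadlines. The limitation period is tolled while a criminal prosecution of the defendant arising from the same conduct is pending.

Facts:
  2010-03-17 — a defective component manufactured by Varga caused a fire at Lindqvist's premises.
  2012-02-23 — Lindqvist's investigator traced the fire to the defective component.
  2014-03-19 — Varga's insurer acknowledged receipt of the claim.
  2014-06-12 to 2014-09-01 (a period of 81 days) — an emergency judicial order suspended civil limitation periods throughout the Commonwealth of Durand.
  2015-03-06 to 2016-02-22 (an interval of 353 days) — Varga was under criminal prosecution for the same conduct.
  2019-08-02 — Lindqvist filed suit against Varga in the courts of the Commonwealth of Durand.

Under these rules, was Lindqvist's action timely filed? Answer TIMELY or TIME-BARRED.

The claim accrued on 2012-02-23 — the later of the 2010-03-17 act and the 2012-02-23 discovery.
Adding the 6 years base period to 2012-02-23 gives a deadline of 2018-02-23, before any tolling.
Because the emergency suspension of filing deadlines ran from 2014-06-12 to 2014-09-01, the deadline is extended by 81 days to 2018-05-15.
Because the pending criminal prosecution ran from 2015-03-06 to 2016-02-22, the deadline is extended by 353 days to 2019-05-03.
Nothing else in the chronology tolls or restarts the period.
Filing on 2019-08-02 missed the 2019-05-03 deadline — the action is time-barred.

TIME-BARRED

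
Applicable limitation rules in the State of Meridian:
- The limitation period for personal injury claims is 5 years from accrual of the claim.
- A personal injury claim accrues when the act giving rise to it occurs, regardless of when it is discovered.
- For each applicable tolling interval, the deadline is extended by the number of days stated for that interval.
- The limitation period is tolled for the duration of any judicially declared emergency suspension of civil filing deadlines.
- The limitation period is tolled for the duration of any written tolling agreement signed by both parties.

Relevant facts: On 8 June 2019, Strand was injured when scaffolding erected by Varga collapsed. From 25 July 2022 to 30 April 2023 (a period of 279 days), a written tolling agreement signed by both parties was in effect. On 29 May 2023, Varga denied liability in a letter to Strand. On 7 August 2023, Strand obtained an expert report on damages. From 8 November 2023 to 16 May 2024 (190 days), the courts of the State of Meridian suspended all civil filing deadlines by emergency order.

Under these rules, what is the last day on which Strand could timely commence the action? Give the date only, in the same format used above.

20 September 2025

The claim accrued on 8 June 2019, when the wrongful act occurred.
Adding the 5 years base period to 8 June 2019 gives a deadline of 8 June 2024, before any tolling.
The written tolling agreement from 25 July 2022 to 30 April 2023 tolled the period for 279 days, extending the deadline to 14 March 2025.
Because the emergency suspension of filing deadlines ran from 8 November 2023 to 16 May 2024, the deadline is extended by 190 days to 20 September 2025.
None of the other events listed affects the running of the period under the stated rules.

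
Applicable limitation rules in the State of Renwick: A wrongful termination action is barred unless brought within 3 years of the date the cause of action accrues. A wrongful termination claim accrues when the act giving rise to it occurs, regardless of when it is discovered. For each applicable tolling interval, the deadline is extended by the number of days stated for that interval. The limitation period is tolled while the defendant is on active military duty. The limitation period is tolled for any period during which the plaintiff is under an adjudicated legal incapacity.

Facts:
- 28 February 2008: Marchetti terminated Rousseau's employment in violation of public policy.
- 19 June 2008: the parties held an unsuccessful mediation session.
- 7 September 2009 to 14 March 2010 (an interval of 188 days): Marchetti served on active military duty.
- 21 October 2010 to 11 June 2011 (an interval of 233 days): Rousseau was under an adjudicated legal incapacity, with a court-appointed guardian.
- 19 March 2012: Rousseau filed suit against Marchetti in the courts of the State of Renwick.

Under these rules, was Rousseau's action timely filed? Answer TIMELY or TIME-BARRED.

The claim accrued on 28 February 2008, when the wrongful act occurred.
Adding the 3 years base period to 28 February 2008 gives a deadline of 28 February 2011, before any tolling.
The defendant's active military service from 7 September 2009 to 14 March 2010 tolled the period for 188 days, extending the deadline to 4 September 2011.
The period was tolled for 233 days by the plaintiff's legal incapacity (21 October 2010 to 11 June 2011), pushing the deadline to 24 April 2012.
None of the other events listed affects the running of the period under the stated rules.
Filing on 19 March 2012 beat the 24 April 2012 deadline — the action is timely.

TIMELY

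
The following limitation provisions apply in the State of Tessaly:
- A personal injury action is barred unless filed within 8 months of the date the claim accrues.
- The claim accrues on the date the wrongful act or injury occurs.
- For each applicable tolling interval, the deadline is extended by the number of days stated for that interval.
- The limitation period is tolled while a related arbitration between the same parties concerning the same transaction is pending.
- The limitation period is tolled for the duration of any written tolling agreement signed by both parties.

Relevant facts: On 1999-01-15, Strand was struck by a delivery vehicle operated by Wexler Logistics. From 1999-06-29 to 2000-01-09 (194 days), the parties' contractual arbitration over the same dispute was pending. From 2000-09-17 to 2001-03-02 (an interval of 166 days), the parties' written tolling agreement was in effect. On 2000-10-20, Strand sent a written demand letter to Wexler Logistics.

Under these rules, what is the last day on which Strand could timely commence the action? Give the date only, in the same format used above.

2000-03-27

The limitation period began to run on 1999-01-15.
The untolled deadline — 8 months after 1999-01-15 — is 1999-09-15.
The period was tolled for 194 days by the pending related arbitration (1999-06-29 to 2000-01-09), pushing the deadline to 2000-03-27.
By the time the written tolling agreement began on 2000-09-17, the limitation period had already expired on 2000-03-27; that interval cannot revive it.
Nothing else in the chronology tolls or restarts the period.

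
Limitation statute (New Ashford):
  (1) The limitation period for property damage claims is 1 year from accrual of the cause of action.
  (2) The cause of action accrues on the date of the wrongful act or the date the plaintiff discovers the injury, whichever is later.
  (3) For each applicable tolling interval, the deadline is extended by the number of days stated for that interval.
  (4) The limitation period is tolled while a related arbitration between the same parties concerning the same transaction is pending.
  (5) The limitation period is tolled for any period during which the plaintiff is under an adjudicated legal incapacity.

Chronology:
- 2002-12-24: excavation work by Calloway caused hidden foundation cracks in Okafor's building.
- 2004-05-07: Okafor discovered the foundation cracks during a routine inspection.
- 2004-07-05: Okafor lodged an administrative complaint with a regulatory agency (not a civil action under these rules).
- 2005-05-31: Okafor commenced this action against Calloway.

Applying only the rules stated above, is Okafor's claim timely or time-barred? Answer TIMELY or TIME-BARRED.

TIME-BARRED

Because discovery on 2004-05-07 post-dates the 2002-12-24 act, accrual under the later-of rule falls on 2004-05-07.
The untolled deadline — 1 year after 2004-05-07 — is 2005-05-07.
Nothing else in the chronology tolls or restarts the period.
The 2005-05-31 filing falls after the 2005-05-07 deadline; the claim is time-barred.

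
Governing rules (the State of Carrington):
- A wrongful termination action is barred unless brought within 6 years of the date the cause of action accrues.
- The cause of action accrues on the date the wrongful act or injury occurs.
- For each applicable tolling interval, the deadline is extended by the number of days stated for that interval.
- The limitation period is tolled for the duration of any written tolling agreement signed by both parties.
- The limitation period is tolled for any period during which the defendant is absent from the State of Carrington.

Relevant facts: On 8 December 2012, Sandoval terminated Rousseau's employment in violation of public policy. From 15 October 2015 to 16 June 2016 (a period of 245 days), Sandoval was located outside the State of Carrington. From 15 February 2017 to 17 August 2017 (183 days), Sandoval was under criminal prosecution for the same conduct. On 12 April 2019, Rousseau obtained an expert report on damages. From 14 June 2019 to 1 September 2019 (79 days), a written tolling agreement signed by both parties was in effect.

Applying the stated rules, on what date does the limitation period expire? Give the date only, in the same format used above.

28 October 2019

The limitation period began to run on 8 December 2012.
6 years from 8 December 2012 is 8 December 2018.
Because the defendant's absence from the jurisdiction ran from 15 October 2015 to 16 June 2016, the deadline is extended by 245 days to 10 August 2019.
The written tolling agreement from 14 June 2019 to 1 September 2019 tolled the period for 79 days, extending the deadline to 28 October 2019.
Although a criminal prosecution ran from 15 February 2017 to 17 August 2017, the stated rules do not make that a tolling event, so it is disregarded.
None of the other events listed affects the running of the period under the stated rules.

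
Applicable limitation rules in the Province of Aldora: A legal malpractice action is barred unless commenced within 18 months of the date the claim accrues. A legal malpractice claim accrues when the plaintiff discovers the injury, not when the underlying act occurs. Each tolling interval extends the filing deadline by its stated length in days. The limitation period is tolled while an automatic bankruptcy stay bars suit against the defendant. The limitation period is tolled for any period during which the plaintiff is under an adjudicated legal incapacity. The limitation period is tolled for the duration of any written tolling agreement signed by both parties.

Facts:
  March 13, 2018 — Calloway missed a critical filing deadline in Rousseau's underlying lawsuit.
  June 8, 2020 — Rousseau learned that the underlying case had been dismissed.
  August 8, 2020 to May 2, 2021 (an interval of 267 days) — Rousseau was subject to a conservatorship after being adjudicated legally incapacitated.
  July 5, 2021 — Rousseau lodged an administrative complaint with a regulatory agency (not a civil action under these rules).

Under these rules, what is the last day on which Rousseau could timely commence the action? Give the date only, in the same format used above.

The claim did not accrue until Rousseau discovered the injury on June 8, 2020; the March 13, 2018 act date does not start the clock under the stated rule.
18 months from June 8, 2020 is December 8, 2021.
The period was tolled for 267 days by the plaintiff's legal incapacity (August 8, 2020 to May 2, 2021), pushing the deadline to September 1, 2022.
None of the other events listed affects the running of the period under the stated rules.

September 1, 2022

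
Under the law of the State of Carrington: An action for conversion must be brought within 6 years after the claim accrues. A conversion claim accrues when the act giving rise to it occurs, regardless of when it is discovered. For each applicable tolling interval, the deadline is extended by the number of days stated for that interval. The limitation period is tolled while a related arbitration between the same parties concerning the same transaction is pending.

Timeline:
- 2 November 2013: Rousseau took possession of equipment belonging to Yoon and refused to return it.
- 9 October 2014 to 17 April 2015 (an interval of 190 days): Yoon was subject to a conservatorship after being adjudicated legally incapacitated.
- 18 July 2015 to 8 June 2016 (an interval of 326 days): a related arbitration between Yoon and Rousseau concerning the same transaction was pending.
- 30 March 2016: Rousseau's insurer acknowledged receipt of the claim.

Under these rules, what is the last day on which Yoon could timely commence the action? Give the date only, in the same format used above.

23 September 2020

The claim accrued on 2 November 2013, when the wrongful act occurred.
The untolled deadline — 6 years after 2 November 2013 — is 2 November 2019.
Because the pending related arbitration ran from 18 July 2015 to 8 June 2016, the deadline is extended by 326 days to 23 September 2020.
The plaintiff's legal incapacity from 9 October 2014 to 17 April 2015 does not toll the period, because no stated rule makes the plaintiff's incapacity a tolling event.
None of the other events listed affects the running of the period under the stated rules.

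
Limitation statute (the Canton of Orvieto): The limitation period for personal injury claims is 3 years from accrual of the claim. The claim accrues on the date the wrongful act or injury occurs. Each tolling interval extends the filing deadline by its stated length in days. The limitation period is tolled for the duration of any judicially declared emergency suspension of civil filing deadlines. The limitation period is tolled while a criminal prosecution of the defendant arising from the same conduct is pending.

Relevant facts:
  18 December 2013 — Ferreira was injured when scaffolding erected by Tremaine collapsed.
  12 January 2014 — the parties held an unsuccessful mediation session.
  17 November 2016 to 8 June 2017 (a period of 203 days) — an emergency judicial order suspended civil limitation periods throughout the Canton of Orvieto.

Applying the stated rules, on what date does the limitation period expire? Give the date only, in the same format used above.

9 July 2017

The limitation period began to run on 18 December 2013.
Adding the 3 years base period to 18 December 2013 gives a deadline of 18 December 2016, before any tolling.
Because the emergency suspension of filing deadlines ran from 17 November 2016 to 8 June 2017, the deadline is extended by 203 days to 9 July 2017.
Nothing else in the chronology tolls or restarts the period.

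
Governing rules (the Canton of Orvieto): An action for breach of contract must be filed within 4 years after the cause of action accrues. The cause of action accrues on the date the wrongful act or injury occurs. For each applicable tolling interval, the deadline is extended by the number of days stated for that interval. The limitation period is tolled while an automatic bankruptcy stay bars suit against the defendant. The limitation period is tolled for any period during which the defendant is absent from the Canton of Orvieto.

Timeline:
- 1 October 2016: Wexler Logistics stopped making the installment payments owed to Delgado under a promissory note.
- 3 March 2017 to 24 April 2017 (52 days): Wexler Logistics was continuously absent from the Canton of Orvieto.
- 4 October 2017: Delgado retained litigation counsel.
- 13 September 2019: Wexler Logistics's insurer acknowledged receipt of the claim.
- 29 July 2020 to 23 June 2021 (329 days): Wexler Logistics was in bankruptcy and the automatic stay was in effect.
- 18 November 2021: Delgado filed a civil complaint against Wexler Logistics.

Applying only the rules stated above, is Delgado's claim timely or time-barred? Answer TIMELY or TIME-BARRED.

TIME-BARRED

The cause of action accrued on 1 October 2016, the date of the act.
4 years from 1 October 2016 is 1 October 2020.
Because the defendant's absence from the jurisdiction ran from 3 March 2017 to 24 April 2017, the deadline is extended by 52 days to 22 November 2020.
The period was tolled for 329 days by the automatic bankruptcy stay (29 July 2020 to 23 June 2021), pushing the deadline to 17 October 2021.
The other events in the timeline have no effect on the limitation period under the stated rules.
Filing on 18 November 2021 missed the 17 October 2021 deadline — the action is time-barred.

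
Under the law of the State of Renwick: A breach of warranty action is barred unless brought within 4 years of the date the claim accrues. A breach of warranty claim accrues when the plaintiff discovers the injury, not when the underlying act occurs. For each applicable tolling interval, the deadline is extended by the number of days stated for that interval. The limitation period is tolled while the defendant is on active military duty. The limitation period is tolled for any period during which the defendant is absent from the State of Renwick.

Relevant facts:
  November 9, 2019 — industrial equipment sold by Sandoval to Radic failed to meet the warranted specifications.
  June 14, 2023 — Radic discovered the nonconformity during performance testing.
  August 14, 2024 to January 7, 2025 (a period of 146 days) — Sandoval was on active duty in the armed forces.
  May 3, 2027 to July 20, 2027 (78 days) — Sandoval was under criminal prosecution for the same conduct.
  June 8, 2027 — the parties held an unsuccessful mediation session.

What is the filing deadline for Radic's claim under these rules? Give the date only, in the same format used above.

Under the discovery rule, the claim accrued on June 14, 2023, when Radic discovered the injury — not on the November 9, 2019 date of the underlying act.
4 years from June 14, 2023 is June 14, 2027.
Because the defendant's active military service ran from August 14, 2024 to January 7, 2025, the deadline is extended by 146 days to November 7, 2027.
Although a criminal prosecution ran from May 3, 2027 to July 20, 2027, the stated rules do not make that a tolling event, so it is disregarded.
Nothing else in the chronology tolls or restarts the period.

November 7, 2027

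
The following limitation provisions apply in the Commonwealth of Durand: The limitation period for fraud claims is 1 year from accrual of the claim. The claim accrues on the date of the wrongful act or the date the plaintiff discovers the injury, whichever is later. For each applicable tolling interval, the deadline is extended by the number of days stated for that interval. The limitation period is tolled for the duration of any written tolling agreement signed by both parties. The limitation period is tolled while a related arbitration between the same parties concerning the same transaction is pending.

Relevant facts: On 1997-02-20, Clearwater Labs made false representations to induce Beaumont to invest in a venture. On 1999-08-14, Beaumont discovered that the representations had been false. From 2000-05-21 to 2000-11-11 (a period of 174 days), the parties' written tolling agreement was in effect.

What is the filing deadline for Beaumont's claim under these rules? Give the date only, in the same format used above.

2001-02-04

Because discovery on 1999-08-14 post-dates the 1997-02-20 act, accrual under the later-of rule falls on 1999-08-14.
1 year from 1999-08-14 is 2000-08-14.
The written tolling agreement from 2000-05-21 to 2000-11-11 tolled the period for 174 days, extending the deadline to 2001-02-04.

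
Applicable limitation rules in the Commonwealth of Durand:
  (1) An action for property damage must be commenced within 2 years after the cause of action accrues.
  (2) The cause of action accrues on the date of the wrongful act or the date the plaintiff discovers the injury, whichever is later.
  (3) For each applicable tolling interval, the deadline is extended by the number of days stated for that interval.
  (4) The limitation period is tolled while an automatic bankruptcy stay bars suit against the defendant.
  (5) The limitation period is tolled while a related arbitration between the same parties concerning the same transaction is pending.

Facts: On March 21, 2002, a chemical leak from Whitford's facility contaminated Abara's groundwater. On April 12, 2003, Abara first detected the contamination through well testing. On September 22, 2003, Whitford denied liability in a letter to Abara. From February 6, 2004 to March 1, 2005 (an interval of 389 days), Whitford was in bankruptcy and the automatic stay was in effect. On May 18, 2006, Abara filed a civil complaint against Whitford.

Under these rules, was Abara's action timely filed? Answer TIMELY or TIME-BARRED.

TIME-BARRED

Because discovery on April 12, 2003 post-dates the March 21, 2002 act, accrual under the later-of rule falls on April 12, 2003.
The untolled deadline — 2 years after April 12, 2003 — is April 12, 2005.
Because the automatic bankruptcy stay ran from February 6, 2004 to March 1, 2005, the deadline is extended by 389 days to May 6, 2006.
None of the other events listed affects the running of the period under the stated rules.
Filing on May 18, 2006 missed the May 6, 2006 deadline — the action is time-barred.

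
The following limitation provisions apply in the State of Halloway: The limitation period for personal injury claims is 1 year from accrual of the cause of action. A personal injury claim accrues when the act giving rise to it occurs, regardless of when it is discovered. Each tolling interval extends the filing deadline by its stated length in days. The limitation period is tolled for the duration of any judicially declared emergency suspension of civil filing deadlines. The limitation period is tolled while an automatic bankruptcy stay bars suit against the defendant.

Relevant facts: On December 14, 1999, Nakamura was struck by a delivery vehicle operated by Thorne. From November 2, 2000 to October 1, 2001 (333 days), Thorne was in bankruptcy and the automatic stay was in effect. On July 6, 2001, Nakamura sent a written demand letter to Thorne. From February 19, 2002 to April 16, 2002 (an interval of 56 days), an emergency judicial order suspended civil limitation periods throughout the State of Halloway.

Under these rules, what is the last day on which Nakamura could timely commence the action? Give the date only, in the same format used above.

November 12, 2001

The cause of action accrued on December 14, 1999, the date of the act.
The untolled deadline — 1 year after December 14, 1999 — is December 14, 2000.
Because the automatic bankruptcy stay ran from November 2, 2000 to October 1, 2001, the deadline is extended by 333 days to November 12, 2001.
The emergency suspension of filing deadlines starting February 19, 2002 came too late — the period had run on November 12, 2001 — and so does not extend the deadline.
The other events in the timeline have no effect on the limitation period under the stated rules.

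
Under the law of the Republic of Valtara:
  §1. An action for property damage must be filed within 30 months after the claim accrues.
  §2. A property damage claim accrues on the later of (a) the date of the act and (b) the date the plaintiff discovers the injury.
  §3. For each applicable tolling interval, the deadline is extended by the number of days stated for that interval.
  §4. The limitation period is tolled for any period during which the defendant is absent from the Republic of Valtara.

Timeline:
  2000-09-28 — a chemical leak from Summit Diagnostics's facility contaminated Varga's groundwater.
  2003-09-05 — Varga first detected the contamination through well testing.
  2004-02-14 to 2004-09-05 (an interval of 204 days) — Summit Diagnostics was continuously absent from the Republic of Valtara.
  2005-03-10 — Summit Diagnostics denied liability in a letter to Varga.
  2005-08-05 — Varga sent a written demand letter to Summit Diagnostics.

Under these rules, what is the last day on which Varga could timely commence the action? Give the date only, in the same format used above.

2006-09-25

Taking the later of the act (2000-09-28) and discovery (2003-09-05), the claim accrued on 2003-09-05.
30 months from 2003-09-05 is 2006-03-05.
The period was tolled for 204 days by the defendant's absence from the jurisdiction (2004-02-14 to 2004-09-05), pushing the deadline to 2006-09-25.
The other events in the timeline have no effect on the limitation period under the stated rules.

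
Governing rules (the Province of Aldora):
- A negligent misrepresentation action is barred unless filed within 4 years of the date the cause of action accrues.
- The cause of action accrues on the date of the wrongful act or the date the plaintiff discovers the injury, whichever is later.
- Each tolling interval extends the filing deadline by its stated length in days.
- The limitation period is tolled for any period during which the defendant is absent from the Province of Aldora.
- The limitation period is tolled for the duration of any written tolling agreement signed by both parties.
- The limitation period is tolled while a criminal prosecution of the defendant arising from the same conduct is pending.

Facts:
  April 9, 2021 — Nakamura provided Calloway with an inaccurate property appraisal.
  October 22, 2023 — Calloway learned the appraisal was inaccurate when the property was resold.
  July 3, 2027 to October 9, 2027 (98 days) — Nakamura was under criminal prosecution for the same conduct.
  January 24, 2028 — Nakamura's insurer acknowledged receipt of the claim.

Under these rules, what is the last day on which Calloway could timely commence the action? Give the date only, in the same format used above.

The claim accrued on October 22, 2023 — the later of the April 9, 2021 act and the October 22, 2023 discovery.
The untolled deadline — 4 years after October 22, 2023 — is October 22, 2027.
The pending criminal prosecution from July 3, 2027 to October 9, 2027 tolled the period for 98 days, extending the deadline to January 28, 2028.
None of the other events listed affects the running of the period under the stated rules.

January 28, 2028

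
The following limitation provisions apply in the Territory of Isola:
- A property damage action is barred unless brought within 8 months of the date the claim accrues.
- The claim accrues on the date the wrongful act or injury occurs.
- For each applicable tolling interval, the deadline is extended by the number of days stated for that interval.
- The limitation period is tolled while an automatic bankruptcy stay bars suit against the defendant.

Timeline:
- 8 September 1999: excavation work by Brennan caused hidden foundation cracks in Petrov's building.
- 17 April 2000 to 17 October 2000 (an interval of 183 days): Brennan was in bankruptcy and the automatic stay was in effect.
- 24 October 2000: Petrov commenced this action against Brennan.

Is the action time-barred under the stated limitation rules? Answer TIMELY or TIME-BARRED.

TIMELY

The claim accrued on 8 September 1999, the date of the act.
The untolled deadline — 8 months after 8 September 1999 — is 8 May 2000.
Because the automatic bankruptcy stay ran from 17 April 2000 to 17 October 2000, the deadline is extended by 183 days to 7 November 2000.
Filing on 24 October 2000 beat the 7 November 2000 deadline — the action is timely.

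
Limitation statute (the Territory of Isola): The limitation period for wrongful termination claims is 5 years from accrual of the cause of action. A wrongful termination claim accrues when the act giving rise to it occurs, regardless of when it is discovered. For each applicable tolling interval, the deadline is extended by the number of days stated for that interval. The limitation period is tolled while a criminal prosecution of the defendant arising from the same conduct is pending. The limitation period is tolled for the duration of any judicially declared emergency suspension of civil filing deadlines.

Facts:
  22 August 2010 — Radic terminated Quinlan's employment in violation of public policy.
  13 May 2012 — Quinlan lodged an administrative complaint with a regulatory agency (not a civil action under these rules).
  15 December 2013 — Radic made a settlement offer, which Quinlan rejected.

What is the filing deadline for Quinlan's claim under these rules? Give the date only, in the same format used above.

The claim accrued on 22 August 2010, when the wrongful act occurred.
The untolled deadline — 5 years after 22 August 2010 — is 22 August 2015.
Nothing else in the chronology tolls or restarts the period.

22 August 2015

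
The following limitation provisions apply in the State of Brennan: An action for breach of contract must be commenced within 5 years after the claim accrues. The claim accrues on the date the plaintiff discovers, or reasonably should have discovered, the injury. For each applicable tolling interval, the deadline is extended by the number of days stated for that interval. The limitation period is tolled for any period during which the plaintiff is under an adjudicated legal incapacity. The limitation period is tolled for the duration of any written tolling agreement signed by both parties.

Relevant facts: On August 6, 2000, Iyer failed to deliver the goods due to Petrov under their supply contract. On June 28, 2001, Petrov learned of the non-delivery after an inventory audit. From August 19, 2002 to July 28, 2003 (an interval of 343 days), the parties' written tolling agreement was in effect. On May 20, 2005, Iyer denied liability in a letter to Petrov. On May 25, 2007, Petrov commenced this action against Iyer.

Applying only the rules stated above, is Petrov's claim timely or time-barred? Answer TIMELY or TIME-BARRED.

TIMELY

Accrual is tied to discovery, so the period began on June 28, 2001 rather than on August 6, 2000 when the act occurred.
The untolled deadline — 5 years after June 28, 2001 — is June 28, 2006.
Because the written tolling agreement ran from August 19, 2002 to July 28, 2003, the deadline is extended by 343 days to June 6, 2007.
Nothing else in the chronology tolls or restarts the period.
Petrov filed on May 25, 2007, before the June 6, 2007 deadline, so the action is timely.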